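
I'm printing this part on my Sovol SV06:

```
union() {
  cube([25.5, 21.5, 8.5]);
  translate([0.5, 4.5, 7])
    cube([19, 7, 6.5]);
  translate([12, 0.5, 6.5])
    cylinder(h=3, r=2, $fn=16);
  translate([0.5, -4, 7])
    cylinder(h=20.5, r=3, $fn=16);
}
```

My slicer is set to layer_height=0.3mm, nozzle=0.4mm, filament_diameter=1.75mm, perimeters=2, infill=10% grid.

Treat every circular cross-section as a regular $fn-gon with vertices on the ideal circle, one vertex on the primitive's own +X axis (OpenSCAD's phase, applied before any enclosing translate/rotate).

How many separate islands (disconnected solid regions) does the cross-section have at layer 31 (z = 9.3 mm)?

At z = 9.3 mm: the cube is not intersected at this z (z outside [0, 8.5]); the 19×7 cube at (0.5, 4.5) contributes its full rectangle; the r=2 cylinder at (12, 0.5) gives a regular 16-gon of circumradius 2 (constant along its height); the cylinder at (0.5, -4): section is a regular 16-gon, circumradius r=3; Combining (union): the 3 present regions are separate (no shared area or edge), so areas and boundary lengths simply add and each stays a separate island — 3 connected regions. Overall, the cross-section has 3 separate islands. Island count = 3.

3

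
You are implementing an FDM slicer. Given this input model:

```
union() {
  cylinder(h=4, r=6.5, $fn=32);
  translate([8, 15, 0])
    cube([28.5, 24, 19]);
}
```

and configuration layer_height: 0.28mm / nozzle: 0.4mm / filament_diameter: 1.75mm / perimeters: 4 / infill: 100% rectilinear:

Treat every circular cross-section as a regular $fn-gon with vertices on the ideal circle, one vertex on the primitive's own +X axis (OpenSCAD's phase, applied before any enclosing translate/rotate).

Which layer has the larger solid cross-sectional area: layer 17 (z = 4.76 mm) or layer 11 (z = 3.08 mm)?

Layer 17 (z = 4.76): the cylinder does not reach this height (z outside [0, 4]); the 28.5×24 cube at (8, 15) contributes its full rectangle (area 684.00 mm²); Combining (union): only the 28.5×24 cube at (8, 15) is present, so the union is just that shape — area = 684.00 mm². So its area = 684.00 mm². Layer 11 (z = 3.08): the r=6.5 cylinder contributes a regular 32-gon of circumradius 6.5 (area = (32/2)·6.500²·sin(360°/32) = 131.88 mm²); the 28.5×24 cube at (8, 15) contributes its full rectangle (area 684.00 mm²); Taking the union: the 2 present regions are separate (no shared area or edge), so areas and boundary lengths simply add and each stays a separate island — area = 815.88 mm². So its area = 815.88 mm². Layer 11 is larger (815.88 vs 684.00 mm²).

layer 11 (z = 3.08 mm)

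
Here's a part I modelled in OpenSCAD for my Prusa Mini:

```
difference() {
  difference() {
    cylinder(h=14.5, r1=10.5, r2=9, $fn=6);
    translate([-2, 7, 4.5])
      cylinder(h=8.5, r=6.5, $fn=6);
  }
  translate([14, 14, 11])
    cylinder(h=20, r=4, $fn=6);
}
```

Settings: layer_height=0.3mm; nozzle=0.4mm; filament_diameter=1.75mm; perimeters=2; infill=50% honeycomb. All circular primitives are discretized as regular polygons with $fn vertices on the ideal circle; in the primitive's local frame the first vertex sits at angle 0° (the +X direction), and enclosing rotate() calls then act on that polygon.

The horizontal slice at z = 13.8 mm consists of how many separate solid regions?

At z = 13.8 mm: the cone: at t=0.952 of its height the radius interpolates to r₁+(r₂−r₁)t = 9.072, giving a regular 6-gon of that circumradius; the cylinder at (-2, 7) does not reach this height (z outside [4.5, 13]); After the difference (first − rest): none of the subtracted shapes is present at this height, so the cone is unchanged — 1 connected region; the cylinder at (14, 14): section is a regular 6-gon, circumradius r=4; Taking the first minus the rest: starting from that combined region, the r=4 cylinder at (14, 14) misses the remaining region (no effect) — 1 connected region. The result has 1 disconnected region.

1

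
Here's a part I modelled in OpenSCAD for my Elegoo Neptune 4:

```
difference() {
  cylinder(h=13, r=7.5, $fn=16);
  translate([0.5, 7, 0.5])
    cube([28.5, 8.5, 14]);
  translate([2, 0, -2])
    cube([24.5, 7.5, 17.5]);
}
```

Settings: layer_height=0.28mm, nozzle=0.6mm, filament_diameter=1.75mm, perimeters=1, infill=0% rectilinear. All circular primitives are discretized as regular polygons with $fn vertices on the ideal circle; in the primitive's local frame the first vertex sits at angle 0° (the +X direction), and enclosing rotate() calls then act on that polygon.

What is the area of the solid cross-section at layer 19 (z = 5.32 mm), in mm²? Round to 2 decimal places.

At z = 5.32 mm: the r=7.5 cylinder contributes a regular 16-gon of circumradius 7.5 (area = (16/2)·7.500²·sin(360°/16) = 172.21 mm²); the cube at (0.5, 7) is present — its section is the full 28.5×8.5 rectangle (area 242.25 mm²); the cube at (2, 0) is present — its section is the full 24.5×7.5 rectangle (area 183.75 mm²); Subtracting the remaining from the first: starting from the r=7.5 cylinder (172.21 mm²), the 28.5×8.5 cube at (0.5, 7) partially overlaps it — only the 0.40 mm² overlap (of its 242.25 mm²) is removed, clipping the outline; the 24.5×7.5 cube at (2, 0) partially overlaps it — only the 28.42 mm² overlap (of its 183.75 mm²) is removed, clipping the outline — area = 143.38 mm². Overall, the cross-section is a single solid region. Net area = 143.38 mm².

143.38 mm²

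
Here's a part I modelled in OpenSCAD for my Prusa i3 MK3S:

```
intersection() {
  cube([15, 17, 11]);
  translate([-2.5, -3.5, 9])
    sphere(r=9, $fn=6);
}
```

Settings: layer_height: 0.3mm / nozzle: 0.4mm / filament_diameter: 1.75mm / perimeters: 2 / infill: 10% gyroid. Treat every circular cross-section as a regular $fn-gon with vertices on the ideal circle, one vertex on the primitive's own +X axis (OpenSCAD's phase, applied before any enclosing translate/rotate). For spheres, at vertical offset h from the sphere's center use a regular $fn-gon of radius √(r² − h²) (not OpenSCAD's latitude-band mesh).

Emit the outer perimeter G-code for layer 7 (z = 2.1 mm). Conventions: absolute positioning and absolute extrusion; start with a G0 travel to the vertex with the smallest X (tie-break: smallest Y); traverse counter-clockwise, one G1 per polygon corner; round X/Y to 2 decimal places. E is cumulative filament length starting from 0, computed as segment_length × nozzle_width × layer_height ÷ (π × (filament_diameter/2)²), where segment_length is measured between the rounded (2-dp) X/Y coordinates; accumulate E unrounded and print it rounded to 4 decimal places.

At z = 2.1 mm: the cube (footprint 15×17) is included at this height; the r=9 sphere at (-2.5, -3.5) contributes a regular 6-gon of circumradius √(9²−6.9²) = 5.778; Keeping only the common overlap: the r=9 sphere at (-2.5, -3.5) partially overlaps the 15×17 cube; clipping to the common part keeps 1.24 mm² — 1 connected region. The outline is a single polygon with 4 vertices. Extrusion per mm of travel: 0.4 × 0.3 / (π × 0.875²) = 0.049890. Accumulating E over each segment gives final E = 0.2437.

G0 X0.00 Y0.00 Z2.10
G1 X1.26 Y0.00 E0.0629
G1 X0.39 Y1.50 E0.1494
G1 X0.00 Y1.50 E0.1688
G1 X0.00 Y0.00 E0.2437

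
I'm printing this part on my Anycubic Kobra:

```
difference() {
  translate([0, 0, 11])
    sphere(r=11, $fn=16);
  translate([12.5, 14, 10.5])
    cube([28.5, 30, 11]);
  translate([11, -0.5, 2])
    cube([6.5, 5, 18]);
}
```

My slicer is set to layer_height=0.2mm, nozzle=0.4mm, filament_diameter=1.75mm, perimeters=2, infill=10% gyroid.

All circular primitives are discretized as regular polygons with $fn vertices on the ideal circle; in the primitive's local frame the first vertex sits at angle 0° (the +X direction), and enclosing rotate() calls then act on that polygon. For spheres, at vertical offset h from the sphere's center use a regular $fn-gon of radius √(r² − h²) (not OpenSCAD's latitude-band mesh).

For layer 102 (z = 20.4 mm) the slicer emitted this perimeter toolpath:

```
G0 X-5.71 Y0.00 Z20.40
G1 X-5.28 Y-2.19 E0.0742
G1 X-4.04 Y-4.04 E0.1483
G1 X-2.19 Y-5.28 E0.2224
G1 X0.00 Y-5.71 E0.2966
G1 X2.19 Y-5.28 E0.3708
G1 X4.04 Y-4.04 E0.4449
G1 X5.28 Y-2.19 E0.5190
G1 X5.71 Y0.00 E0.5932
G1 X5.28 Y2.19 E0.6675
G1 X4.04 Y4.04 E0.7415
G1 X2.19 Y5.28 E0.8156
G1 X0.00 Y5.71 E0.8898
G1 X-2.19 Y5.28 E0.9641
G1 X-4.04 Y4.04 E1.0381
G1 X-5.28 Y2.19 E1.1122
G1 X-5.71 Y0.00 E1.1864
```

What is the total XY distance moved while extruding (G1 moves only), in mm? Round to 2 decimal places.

Sum the Euclidean lengths of each G1 segment: total = 35.67 mm.

35.67 mm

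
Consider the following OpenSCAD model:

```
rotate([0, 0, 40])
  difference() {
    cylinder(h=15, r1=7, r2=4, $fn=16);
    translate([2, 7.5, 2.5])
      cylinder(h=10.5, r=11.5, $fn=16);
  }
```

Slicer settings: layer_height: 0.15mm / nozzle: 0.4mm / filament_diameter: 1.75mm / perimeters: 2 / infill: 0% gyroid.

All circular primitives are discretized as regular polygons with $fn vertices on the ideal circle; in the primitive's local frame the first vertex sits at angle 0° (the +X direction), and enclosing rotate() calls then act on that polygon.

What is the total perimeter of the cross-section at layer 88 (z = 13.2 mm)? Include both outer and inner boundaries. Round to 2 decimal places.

At z = 13.2 mm: the cone: at t=0.880 of its height the radius interpolates to r₁+(r₂−r₁)t = 4.360, giving a regular 16-gon of that circumradius (perimeter = 2·16·4.360·sin(180°/16) = 27.22 mm); the cylinder at (2, 7.5) does not reach this height (z outside [2.5, 13]); After the difference (first − rest): none of the subtracted shapes is present at this height, so the cone is unchanged — boundary = 27.22 mm; (whole slice rotated 40° about Z — lengths, areas and connectivity unchanged). Overall, the cross-section is a single solid region. Total boundary length (outer) = 27.22 mm.

27.22 mm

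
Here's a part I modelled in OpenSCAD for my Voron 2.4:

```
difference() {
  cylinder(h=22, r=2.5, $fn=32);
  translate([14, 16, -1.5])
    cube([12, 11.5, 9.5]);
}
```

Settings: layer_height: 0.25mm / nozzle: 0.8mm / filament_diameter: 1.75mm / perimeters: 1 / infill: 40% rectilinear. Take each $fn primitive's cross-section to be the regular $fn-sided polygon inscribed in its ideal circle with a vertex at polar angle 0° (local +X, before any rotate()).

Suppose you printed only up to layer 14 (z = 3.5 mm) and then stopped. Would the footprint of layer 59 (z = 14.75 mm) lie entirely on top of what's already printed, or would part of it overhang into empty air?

entirely on top

Compare the two slices. At z = 3.5: the r=2.5 cylinder contributes a regular 32-gon of circumradius 2.5 (area = (32/2)·2.500²·sin(360°/32) = 19.51 mm²); the cube at (14, 16) is present — its section is the full 12×11.5 rectangle (area 138.00 mm²); After the difference (first − rest): starting from the r=2.5 cylinder (19.51 mm²), the 12×11.5 cube at (14, 16) misses the remaining region (no effect) — area = 19.51 mm². At z = 14.75: the cylinder: section is a regular 32-gon, circumradius r=2.5 (area = (32/2)·2.500²·sin(360°/32) = 19.51 mm²); the cube at (14, 16) is not intersected at this z (z outside [-1.5, 8]); Subtracting the remaining from the first: none of the subtracted shapes is present at this height, so the r=2.5 cylinder is unchanged — area = 19.51 mm². Checking containment: the cross-section at z = 14.75 is a subset of the cross-section at z = 3.5.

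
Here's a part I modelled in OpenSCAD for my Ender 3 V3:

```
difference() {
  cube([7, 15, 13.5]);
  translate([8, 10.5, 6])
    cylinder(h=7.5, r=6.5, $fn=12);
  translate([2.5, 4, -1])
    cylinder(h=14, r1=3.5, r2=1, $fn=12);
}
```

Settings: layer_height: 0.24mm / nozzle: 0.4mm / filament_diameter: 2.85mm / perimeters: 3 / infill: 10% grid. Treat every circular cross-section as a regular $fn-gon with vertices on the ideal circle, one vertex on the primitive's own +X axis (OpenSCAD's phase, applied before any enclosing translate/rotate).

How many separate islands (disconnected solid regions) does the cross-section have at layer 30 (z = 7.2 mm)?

1

At z = 7.2 mm: the 7×15 cube contributes its full rectangle; the r=6.5 cylinder at (8, 10.5) gives a regular 12-gon of circumradius 6.5 (constant along its height); the cone at (2.5, 4): at t=0.586 of its height the radius interpolates to r₁+(r₂−r₁)t = 2.036, giving a regular 12-gon of that circumradius; Taking the first minus the rest: starting from the 7×15 cube, the r=6.5 cylinder at (8, 10.5) partially overlaps it — only the 46.79 mm² overlap (of its 126.75 mm²) is removed, clipping the outline; the cone at (2.5, 4) lies wholly inside it (removes its full 12.43 mm² and its 12.65 mm outline becomes a hole wall) — 1 connected region with 1 hole. Overall, the cross-section is one region with 1 hole. Island count = 1.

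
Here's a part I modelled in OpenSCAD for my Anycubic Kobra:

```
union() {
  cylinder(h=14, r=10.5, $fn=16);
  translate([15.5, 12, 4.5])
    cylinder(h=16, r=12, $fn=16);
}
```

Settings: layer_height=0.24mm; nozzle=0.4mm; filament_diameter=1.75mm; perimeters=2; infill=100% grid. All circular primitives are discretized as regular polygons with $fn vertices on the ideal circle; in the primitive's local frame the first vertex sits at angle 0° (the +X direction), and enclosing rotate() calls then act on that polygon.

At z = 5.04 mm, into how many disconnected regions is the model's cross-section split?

1

At z = 5.04 mm: the cylinder: section is a regular 16-gon, circumradius r=10.5; the r=12 cylinder at (15.5, 12) contributes a regular 16-gon of circumradius 12; Merging all regions: the regions partially overlap (shared area 18.25 mm²), so overlapping operands fuse into one piece — 1 connected region. The result has 1 disconnected region.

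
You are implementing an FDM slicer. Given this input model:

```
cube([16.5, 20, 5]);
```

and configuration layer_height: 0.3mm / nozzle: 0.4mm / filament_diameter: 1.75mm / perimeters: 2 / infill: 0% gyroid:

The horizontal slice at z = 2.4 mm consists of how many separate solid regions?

1

At z = 2.4 mm: the cube is present — its section is the full 16.5×20 rectangle. The result has 1 disconnected region.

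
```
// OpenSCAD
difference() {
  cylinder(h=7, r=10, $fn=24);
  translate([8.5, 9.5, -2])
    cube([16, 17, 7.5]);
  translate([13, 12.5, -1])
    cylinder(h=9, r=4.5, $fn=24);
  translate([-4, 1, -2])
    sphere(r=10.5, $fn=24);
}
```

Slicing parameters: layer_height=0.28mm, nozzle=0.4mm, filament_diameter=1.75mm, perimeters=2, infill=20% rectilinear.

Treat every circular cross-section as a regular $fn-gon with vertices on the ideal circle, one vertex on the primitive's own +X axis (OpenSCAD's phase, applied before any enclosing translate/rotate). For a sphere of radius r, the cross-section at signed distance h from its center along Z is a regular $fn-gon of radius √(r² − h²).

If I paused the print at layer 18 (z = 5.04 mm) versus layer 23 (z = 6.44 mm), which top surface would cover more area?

layer 23 (z = 6.44 mm)

Layer 18 (z = 5.04): the r=10 cylinder contributes a regular 24-gon of circumradius 10 (area = (24/2)·10.000²·sin(360°/24) = 310.58 mm²); the 16×17 cube at (8.5, 9.5) contributes its full rectangle (area 272.00 mm²); the cylinder at (13, 12.5): section is a regular 24-gon, circumradius r=4.5 (area = (24/2)·4.500²·sin(360°/24) = 62.89 mm²); the sphere at (-4, 1): section is a regular 24-gon, circumradius = √(r²−h²) = √(10.5²−7.04²) = 7.790 (area = (24/2)·7.790²·sin(360°/24) = 188.49 mm²); Taking the first minus the rest: starting from the r=10 cylinder (310.58 mm²), the 16×17 cube at (8.5, 9.5) misses the remaining region (no effect); the r=4.5 cylinder at (13, 12.5) misses the remaining region (no effect); the r=10.5 sphere at (-4, 1) partially overlaps it — only the 166.41 mm² overlap (of its 188.49 mm²) is removed, clipping the outline — area = 144.17 mm². So its area = 144.17 mm². Layer 23 (z = 6.44): the r=10 cylinder gives a regular 24-gon of circumradius 10 (constant along its height) (area = (24/2)·10.000²·sin(360°/24) = 310.58 mm²); the cube at (8.5, 9.5) is absent (z outside [-2, 5.5]); the r=4.5 cylinder at (13, 12.5) contributes a regular 24-gon of circumradius 4.5 (area = (24/2)·4.500²·sin(360°/24) = 62.89 mm²); the r=10.5 sphere at (-4, 1) contributes a regular 24-gon of circumradius √(10.5²−8.44²) = 6.246 (area = (24/2)·6.246²·sin(360°/24) = 121.18 mm²); Subtracting the remaining from the first: starting from the r=10 cylinder (310.58 mm²), the r=4.5 cylinder at (13, 12.5) misses the remaining region (no effect); the r=10.5 sphere at (-4, 1) partially overlaps it — only the 119.41 mm² overlap (of its 121.18 mm²) is removed, clipping the outline — area = 191.18 mm². So its area = 191.18 mm². Layer 23 is larger (191.18 vs 144.17 mm²).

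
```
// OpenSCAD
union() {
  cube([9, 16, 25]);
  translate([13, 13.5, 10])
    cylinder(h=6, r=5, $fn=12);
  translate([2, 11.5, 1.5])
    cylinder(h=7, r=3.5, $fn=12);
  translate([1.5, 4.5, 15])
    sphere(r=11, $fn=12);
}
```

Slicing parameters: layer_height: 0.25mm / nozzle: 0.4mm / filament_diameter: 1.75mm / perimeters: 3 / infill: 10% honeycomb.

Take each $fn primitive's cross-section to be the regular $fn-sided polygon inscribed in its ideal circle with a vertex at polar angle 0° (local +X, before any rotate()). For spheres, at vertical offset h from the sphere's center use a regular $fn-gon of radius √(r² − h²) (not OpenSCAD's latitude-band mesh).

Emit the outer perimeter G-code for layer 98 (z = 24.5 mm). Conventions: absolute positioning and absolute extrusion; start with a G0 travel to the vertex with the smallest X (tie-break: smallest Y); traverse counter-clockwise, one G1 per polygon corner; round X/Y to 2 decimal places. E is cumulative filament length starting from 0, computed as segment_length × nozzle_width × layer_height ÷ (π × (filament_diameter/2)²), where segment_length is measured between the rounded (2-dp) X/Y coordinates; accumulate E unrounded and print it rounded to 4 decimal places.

At z = 24.5 mm: the cube is present — its section is the full 9×16 rectangle; the cylinder at (13, 13.5) is absent (z outside [10, 16]); the cylinder at (2, 11.5) does not reach this height (z outside [1.5, 8.5]); the sphere at (1.5, 4.5): section is a regular 12-gon, circumradius = √(r²−h²) = √(11²−9.5²) = 5.545; Merging all regions: the regions partially overlap (shared area 58.98 mm²), so overlapping operands fuse into one piece — 1 connected region. The outline is a single polygon with 12 vertices. Extrusion per mm of travel: 0.4 × 0.25 / (π × 0.875²) = 0.041575. Accumulating E over each segment gives final E = 2.2762.

G0 X-4.05 Y4.50 Z24.50
G1 X-3.30 Y1.73 E0.1193
G1 X-1.27 Y-0.30 E0.2387
G1 X1.50 Y-1.05 E0.3580
G1 X4.27 Y-0.30 E0.4773
G1 X4.57 Y0.00 E0.4949
G1 X9.00 Y0.00 E0.6791
G1 X9.00 Y16.00 E1.3443
G1 X0.00 Y16.00 E1.7185
G1 X0.00 Y9.64 E1.9829
G1 X-1.27 Y9.30 E2.0376
G1 X-3.30 Y7.27 E2.1569
G1 X-4.05 Y4.50 E2.2762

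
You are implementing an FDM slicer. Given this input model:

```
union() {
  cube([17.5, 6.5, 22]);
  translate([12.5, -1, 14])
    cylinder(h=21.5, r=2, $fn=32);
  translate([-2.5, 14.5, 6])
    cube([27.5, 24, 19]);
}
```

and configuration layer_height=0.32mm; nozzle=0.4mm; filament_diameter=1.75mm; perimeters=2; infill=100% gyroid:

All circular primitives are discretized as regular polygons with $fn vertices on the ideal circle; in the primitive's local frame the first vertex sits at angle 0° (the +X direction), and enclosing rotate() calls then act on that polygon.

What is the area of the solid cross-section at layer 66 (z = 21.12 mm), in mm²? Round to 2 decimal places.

At z = 21.12 mm: the 17.5×6.5 cube contributes its full rectangle (area 113.75 mm²); the r=2 cylinder at (12.5, -1) contributes a regular 32-gon of circumradius 2 (area = (32/2)·2.000²·sin(360°/32) = 12.49 mm²); the cube at (-2.5, 14.5) (footprint 27.5×24) is included at this height (area 660.00 mm²); Combining (union): the regions partially overlap — summed areas 786.24 mm² minus the doubly-counted overlap 2.43 mm² gives 783.81 mm² — area = 783.81 mm². Overall, the cross-section has 2 separate islands. Net area = 783.81 mm².

783.81 mm²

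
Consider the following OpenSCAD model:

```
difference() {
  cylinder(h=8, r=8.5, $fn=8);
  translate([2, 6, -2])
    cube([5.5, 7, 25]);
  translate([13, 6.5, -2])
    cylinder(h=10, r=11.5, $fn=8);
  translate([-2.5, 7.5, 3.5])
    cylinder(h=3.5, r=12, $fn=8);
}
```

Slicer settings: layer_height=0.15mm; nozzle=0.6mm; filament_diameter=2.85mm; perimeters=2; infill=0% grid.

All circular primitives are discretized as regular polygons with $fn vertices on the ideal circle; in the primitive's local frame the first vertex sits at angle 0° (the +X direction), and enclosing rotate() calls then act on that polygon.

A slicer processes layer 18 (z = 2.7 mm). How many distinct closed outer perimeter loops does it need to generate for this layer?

1

At z = 2.7 mm: the cylinder: section is a regular 8-gon, circumradius r=8.5; the 5.5×7 cube at (2, 6) contributes its full rectangle; the r=11.5 cylinder at (13, 6.5) contributes a regular 8-gon of circumradius 11.5; the cylinder at (-2.5, 7.5) does not reach this height (z outside [3.5, 7]); Subtracting the remaining from the first: starting from the r=8.5 cylinder, the 5.5×7 cube at (2, 6) partially overlaps it — only the 3.37 mm² overlap (of its 38.50 mm²) is removed, clipping the outline; the r=11.5 cylinder at (13, 6.5) partially overlaps it — only the 33.82 mm² overlap (of its 374.06 mm²) is removed, clipping the outline — 1 connected region. The result has 1 disconnected region.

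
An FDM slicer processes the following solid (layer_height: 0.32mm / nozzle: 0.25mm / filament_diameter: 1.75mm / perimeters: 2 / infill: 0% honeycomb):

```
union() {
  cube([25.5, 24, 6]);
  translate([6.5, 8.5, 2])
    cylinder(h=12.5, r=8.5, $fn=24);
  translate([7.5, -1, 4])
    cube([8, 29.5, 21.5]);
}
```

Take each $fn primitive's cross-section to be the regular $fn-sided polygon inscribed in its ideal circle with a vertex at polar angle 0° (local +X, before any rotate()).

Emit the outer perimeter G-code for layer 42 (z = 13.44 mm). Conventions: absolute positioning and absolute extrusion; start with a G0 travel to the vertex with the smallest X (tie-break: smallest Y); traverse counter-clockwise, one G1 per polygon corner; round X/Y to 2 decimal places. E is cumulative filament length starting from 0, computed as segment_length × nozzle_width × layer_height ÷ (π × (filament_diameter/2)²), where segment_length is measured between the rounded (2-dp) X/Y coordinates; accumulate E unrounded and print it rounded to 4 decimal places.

G0 X-2.00 Y8.50 Z13.44
G1 X-1.71 Y6.30 E0.0738
G1 X-0.86 Y4.25 E0.1476
G1 X0.49 Y2.49 E0.2214
G1 X2.25 Y1.14 E0.2952
G1 X4.30 Y0.29 E0.3690
G1 X6.50 Y0.00 E0.4428
G1 X7.50 Y0.13 E0.4763
G1 X7.50 Y-1.00 E0.5139
G1 X15.50 Y-1.00 E0.7800
G1 X15.50 Y28.50 E1.7612
G1 X7.50 Y28.50 E2.0272
G1 X7.50 Y16.87 E2.4141
G1 X6.50 Y17.00 E2.4476
G1 X4.30 Y16.71 E2.5214
G1 X2.25 Y15.86 E2.5952
G1 X0.49 Y14.51 E2.6690
G1 X-0.86 Y12.75 E2.7428
G1 X-1.71 Y10.70 E2.8166
G1 X-2.00 Y8.50 E2.8904

At z = 13.44 mm: the cube is absent (z outside [0, 6]); the r=8.5 cylinder at (6.5, 8.5) contributes a regular 24-gon of circumradius 8.5; the cube at (7.5, -1) is present — its section is the full 8×29.5 rectangle; Taking the union: the regions partially overlap (shared area 95.33 mm²), so overlapping operands fuse into one piece — 1 connected region. The outline is a single polygon with 19 vertices. Extrusion per mm of travel: 0.25 × 0.32 / (π × 0.875²) = 0.033260. Accumulating E over each segment gives final E = 2.8904.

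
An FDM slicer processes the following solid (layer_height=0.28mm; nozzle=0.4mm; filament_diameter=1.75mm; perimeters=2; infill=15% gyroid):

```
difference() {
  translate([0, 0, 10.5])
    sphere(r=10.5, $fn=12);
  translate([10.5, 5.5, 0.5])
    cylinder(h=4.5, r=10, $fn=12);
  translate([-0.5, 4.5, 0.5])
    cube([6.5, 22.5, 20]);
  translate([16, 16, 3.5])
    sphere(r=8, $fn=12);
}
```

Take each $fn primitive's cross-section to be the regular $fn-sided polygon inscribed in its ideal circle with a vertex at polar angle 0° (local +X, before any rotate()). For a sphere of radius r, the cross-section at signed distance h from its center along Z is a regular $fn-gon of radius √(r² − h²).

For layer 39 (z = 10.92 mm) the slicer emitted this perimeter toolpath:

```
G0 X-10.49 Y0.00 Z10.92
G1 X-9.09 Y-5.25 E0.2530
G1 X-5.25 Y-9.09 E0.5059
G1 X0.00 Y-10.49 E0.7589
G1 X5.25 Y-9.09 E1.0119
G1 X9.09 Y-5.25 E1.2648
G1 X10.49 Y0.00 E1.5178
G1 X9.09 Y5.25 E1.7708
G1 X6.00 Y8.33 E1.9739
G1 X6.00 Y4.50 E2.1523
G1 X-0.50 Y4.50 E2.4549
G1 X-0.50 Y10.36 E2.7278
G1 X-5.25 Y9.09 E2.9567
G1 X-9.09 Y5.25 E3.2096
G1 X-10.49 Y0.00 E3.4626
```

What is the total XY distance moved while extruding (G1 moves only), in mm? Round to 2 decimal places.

Sum the Euclidean lengths of each G1 segment: total = 74.36 mm.

74.36 mm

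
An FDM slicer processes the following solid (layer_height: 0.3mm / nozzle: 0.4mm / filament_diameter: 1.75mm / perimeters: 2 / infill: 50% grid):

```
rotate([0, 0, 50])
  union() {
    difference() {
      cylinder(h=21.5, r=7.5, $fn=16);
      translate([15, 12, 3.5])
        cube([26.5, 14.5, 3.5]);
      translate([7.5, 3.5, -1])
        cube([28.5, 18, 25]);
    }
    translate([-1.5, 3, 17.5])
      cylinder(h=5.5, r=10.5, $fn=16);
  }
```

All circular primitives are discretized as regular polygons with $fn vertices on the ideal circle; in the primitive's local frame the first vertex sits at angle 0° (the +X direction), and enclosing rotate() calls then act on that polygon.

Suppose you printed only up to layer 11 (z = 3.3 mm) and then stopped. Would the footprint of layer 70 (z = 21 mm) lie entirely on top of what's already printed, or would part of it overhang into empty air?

Compare the two slices. At z = 3.3: the cylinder: section is a regular 16-gon, circumradius r=7.5 (area = (16/2)·7.500²·sin(360°/16) = 172.21 mm²); the cube at (15, 12) does not reach this height (z outside [3.5, 7]); the cube at (7.5, 3.5) is present — its section is the full 28.5×18 rectangle (area 513.00 mm²); Taking the first minus the rest: starting from the r=7.5 cylinder (172.21 mm²), the 28.5×18 cube at (7.5, 3.5) misses the remaining region (no effect) — area = 172.21 mm²; the cylinder at (-1.5, 3) is absent (z outside [17.5, 23]); Merging all regions: only the result so far is present, so the union is just that shape — area = 172.21 mm²; (rotated 50° about Z; rotation is an isometry so areas/perimeters/island counts are preserved). At z = 21: the r=7.5 cylinder contributes a regular 16-gon of circumradius 7.5 (area = (16/2)·7.500²·sin(360°/16) = 172.21 mm²); the cube at (15, 12) is not intersected at this z (z outside [3.5, 7]); the 28.5×18 cube at (7.5, 3.5) contributes its full rectangle (area 513.00 mm²); Subtracting the remaining from the first: starting from the r=7.5 cylinder (172.21 mm²), the 28.5×18 cube at (7.5, 3.5) misses the remaining region (no effect) — area = 172.21 mm²; the r=10.5 cylinder at (-1.5, 3) gives a regular 16-gon of circumradius 10.5 (constant along its height) (area = (16/2)·10.500²·sin(360°/16) = 337.53 mm²); Taking the union: the regions partially overlap — summed areas 509.73 mm² minus the doubly-counted overlap 169.95 mm² gives 339.78 mm² — area = 339.78 mm²; (whole slice rotated 50° about Z — lengths, areas and connectivity unchanged). Checking containment: at z = 21 the cross-section extends beyond the z = 3.3 cross-section by about 167.57 mm².

part overhangs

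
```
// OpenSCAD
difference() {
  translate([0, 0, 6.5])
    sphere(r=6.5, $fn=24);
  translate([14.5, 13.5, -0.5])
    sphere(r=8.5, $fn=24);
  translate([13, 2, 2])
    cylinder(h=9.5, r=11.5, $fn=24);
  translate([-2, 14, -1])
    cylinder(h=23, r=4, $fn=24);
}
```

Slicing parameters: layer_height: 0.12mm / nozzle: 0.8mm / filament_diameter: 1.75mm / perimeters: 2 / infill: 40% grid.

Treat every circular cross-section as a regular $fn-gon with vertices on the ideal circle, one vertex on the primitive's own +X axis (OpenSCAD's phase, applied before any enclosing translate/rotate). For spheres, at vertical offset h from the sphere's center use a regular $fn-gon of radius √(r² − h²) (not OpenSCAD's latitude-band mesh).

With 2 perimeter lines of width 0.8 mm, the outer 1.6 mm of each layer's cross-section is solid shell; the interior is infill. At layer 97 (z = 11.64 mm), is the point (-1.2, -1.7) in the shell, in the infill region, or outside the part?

At z = 11.64 mm: the r=6.5 sphere slices to a regular 24-gon of circumradius 3.979 (√(r²−h²) with h=5.14 from center); the sphere at (14.5, 13.5) is not intersected at this z (|z−center|=12.140 > r=8.5); the cylinder at (13, 2) is not intersected at this z (z outside [2, 11.5]); the r=4 cylinder at (-2, 14) contributes a regular 24-gon of circumradius 4; Taking the first minus the rest: starting from the r=6.5 sphere, the r=4 cylinder at (-2, 14) misses the remaining region (no effect) — 1 connected region. Overall, the cross-section is a single solid region. The nearest boundary edge runs (-1.99, -3.45)→(-2.81, -2.81); distance from the point to it = 1.87 mm. The point is inside the cross-section and 1.87 mm from the nearest boundary — more than the 1.6 mm shell width (2 × 0.8), so it's in the infill interior.

infill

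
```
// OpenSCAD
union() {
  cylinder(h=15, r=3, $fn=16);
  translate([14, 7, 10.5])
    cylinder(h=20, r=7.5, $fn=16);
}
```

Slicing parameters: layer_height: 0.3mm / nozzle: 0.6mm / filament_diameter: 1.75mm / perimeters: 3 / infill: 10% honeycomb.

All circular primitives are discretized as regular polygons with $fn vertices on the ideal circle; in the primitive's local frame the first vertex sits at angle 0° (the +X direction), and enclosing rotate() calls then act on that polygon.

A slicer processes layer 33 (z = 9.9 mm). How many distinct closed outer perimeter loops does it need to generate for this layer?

1

At z = 9.9 mm: the r=3 cylinder gives a regular 16-gon of circumradius 3 (constant along its height); the cylinder at (14, 7) does not reach this height (z outside [10.5, 30.5]); Merging all regions: only the r=3 cylinder is present, so the union is just that shape — 1 connected region. The result has 1 disconnected region.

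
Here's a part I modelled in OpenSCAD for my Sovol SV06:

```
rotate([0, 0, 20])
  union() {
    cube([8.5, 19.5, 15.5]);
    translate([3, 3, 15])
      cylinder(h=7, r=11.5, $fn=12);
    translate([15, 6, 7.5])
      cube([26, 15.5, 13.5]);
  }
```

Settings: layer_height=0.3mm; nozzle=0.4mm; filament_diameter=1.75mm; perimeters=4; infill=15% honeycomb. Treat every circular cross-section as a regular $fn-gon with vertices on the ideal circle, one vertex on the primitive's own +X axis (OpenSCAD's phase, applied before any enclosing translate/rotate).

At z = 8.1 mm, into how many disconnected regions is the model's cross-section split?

2

At z = 8.1 mm: the 8.5×19.5 cube contributes its full rectangle; the cylinder at (3, 3) is absent (z outside [15, 22]); the cube at (15, 6) (footprint 26×15.5) is included at this height; Merging all regions: the 2 present regions are separate (no shared area or edge), so areas and boundary lengths simply add and each stays a separate island — 2 connected regions; (rotated 20° about Z; rotation is an isometry so areas/perimeters/island counts are preserved). The result has 2 disconnected regions.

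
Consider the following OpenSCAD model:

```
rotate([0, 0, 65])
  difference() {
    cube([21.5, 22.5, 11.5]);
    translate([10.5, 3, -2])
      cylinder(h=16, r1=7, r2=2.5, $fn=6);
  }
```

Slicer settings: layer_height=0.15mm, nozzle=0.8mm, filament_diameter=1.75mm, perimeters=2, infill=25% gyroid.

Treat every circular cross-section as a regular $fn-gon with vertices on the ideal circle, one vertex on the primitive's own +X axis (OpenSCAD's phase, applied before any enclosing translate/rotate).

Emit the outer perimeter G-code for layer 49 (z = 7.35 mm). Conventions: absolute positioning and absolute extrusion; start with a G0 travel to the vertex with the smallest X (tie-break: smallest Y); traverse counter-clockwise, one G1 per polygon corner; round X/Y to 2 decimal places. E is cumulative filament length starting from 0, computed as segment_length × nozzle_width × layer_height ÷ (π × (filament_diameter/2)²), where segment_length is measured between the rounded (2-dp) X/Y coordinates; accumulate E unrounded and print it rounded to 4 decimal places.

G0 X-20.39 Y9.51 Z7.35
G1 X0.00 Y0.00 E1.1225
G1 X3.32 Y7.13 E1.5149
G1 X-0.13 Y6.82 E1.6877
G1 X-2.64 Y10.40 E1.9058
G1 X-0.79 Y14.36 E2.1239
G1 X3.57 Y14.74 E2.3422
G1 X5.55 Y11.91 E2.5145
G1 X9.09 Y19.49 E2.9319
G1 X-11.31 Y28.99 E4.0546
G1 X-20.39 Y9.51 E5.1269

At z = 7.35 mm: the cube (footprint 21.5×22.5) is included at this height; the cone at (10.5, 3): at t=0.584 of its height the radius interpolates to r₁+(r₂−r₁)t = 4.370, giving a regular 6-gon of that circumradius; Taking the first minus the rest: starting from the 21.5×22.5 cube, the cone at (10.5, 3) partially overlaps it — only the 45.84 mm² overlap (of its 49.62 mm²) is removed, clipping the outline — 1 connected region; (whole slice rotated 65° about Z — lengths, areas and connectivity unchanged). The outline is a single polygon with 10 vertices. Extrusion per mm of travel: 0.8 × 0.15 / (π × 0.875²) = 0.049890. Accumulating E over each segment gives final E = 5.1269.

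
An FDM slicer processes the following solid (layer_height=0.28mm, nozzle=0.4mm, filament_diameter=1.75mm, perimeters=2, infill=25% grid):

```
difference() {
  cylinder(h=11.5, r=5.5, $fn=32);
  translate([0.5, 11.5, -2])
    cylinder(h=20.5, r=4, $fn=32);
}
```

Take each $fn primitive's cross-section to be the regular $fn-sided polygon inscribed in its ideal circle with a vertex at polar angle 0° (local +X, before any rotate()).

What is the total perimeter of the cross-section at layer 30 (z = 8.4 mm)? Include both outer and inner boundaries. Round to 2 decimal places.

At z = 8.4 mm: the r=5.5 cylinder contributes a regular 32-gon of circumradius 5.5 (perimeter = 2·32·5.500·sin(180°/32) = 34.50 mm); the r=4 cylinder at (0.5, 11.5) gives a regular 32-gon of circumradius 4 (constant along its height) (perimeter = 2·32·4.000·sin(180°/32) = 25.09 mm); After the difference (first − rest): starting from the r=5.5 cylinder, the r=4 cylinder at (0.5, 11.5) misses the remaining region (no effect) — boundary = 34.50 mm. Overall, the cross-section is a single solid region. Total boundary length (outer) = 34.50 mm.

34.50 mm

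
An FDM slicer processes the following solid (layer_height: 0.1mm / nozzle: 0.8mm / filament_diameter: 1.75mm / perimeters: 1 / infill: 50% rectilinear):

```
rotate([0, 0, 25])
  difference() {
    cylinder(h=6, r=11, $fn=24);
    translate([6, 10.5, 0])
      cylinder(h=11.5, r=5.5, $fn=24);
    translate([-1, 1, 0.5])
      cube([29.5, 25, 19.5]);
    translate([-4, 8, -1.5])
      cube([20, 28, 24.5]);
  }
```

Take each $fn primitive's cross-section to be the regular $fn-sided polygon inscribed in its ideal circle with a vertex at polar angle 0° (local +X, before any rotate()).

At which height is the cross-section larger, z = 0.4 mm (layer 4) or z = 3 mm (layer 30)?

layer 4 (z = 0.4 mm)

Layer 4 (z = 0.4): the r=11 cylinder gives a regular 24-gon of circumradius 11 (constant along its height) (area = (24/2)·11.000²·sin(360°/24) = 375.81 mm²); the r=5.5 cylinder at (6, 10.5) gives a regular 24-gon of circumradius 5.5 (constant along its height) (area = (24/2)·5.500²·sin(360°/24) = 93.95 mm²); the cube at (-1, 1) is not intersected at this z (z outside [0.5, 20]); the 20×28 cube at (-4, 8) contributes its full rectangle (area 560.00 mm²); After the difference (first − rest): starting from the r=11 cylinder (375.81 mm²), the r=5.5 cylinder at (6, 10.5) partially overlaps it — only the 30.06 mm² overlap (of its 93.95 mm²) is removed, clipping the outline; the 20×28 cube at (-4, 8) partially overlaps it — only the 12.83 mm² overlap (of its 560.00 mm²) is removed, clipping the outline — area = 332.92 mm²; (whole slice rotated 25° about Z — lengths, areas and connectivity unchanged). So its area = 332.92 mm². Layer 30 (z = 3): the cylinder: section is a regular 24-gon, circumradius r=11 (area = (24/2)·11.000²·sin(360°/24) = 375.81 mm²); the cylinder at (6, 10.5): section is a regular 24-gon, circumradius r=5.5 (area = (24/2)·5.500²·sin(360°/24) = 93.95 mm²); the 29.5×25 cube at (-1, 1) contributes its full rectangle (area 737.50 mm²); the 20×28 cube at (-4, 8) contributes its full rectangle (area 560.00 mm²); After the difference (first − rest): starting from the r=11 cylinder (375.81 mm²), the r=5.5 cylinder at (6, 10.5) partially overlaps it — only the 30.06 mm² overlap (of its 93.95 mm²) is removed, clipping the outline; the 29.5×25 cube at (-1, 1) partially overlaps it — only the 62.89 mm² overlap (of its 737.50 mm²) is removed, clipping the outline; the 20×28 cube at (-4, 8) partially overlaps it — only the 7.82 mm² overlap (of its 560.00 mm²) is removed, clipping the outline — area = 275.03 mm²; (whole slice rotated 25° about Z — lengths, areas and connectivity unchanged). So its area = 275.03 mm². Layer 4 is larger (332.92 vs 275.03 mm²).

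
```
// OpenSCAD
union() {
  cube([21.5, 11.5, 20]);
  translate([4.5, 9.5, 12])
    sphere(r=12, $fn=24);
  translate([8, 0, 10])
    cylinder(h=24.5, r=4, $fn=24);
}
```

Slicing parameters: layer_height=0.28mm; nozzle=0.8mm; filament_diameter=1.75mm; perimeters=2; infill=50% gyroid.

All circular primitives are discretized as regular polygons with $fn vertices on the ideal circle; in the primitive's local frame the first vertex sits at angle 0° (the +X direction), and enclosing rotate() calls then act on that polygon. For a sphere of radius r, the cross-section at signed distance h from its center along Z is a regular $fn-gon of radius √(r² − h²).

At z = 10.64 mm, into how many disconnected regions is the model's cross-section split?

1

At z = 10.64 mm: the 21.5×11.5 cube contributes its full rectangle; the r=12 sphere at (4.5, 9.5) contributes a regular 24-gon of circumradius √(12²−1.36²) = 11.923; the r=4 cylinder at (8, 0) contributes a regular 24-gon of circumradius 4; Merging all regions: the regions partially overlap (shared area 211.08 mm²), so overlapping operands fuse into one piece — 1 connected region. The result has 1 disconnected region.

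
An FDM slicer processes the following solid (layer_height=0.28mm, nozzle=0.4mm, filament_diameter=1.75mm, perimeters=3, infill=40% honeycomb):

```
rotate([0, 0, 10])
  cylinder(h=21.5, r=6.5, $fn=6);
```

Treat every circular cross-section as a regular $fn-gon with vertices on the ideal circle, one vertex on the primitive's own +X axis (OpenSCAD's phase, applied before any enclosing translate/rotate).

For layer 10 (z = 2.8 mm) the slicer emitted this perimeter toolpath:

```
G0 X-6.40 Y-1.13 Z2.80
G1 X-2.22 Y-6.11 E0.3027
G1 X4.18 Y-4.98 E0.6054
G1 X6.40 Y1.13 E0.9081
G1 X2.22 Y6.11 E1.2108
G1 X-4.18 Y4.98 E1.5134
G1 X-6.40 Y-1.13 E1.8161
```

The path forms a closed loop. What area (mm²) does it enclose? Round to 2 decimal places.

Apply the shoelace formula to the sequence of (X, Y) vertices; enclosed area = 109.79 mm².

109.79 mm²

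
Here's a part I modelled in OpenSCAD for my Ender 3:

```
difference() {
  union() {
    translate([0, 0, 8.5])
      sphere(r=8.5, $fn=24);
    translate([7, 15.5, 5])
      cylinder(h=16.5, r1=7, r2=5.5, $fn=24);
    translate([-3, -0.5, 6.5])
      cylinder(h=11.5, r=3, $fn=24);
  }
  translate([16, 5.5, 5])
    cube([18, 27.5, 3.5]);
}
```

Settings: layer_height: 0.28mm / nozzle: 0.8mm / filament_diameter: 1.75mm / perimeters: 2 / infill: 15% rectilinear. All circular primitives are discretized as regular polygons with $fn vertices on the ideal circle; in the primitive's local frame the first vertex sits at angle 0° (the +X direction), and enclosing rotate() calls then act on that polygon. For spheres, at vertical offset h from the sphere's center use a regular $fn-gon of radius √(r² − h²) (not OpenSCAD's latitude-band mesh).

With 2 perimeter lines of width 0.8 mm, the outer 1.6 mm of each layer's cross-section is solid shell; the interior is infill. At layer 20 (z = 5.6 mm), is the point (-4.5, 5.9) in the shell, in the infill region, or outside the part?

shell

At z = 5.6 mm: the sphere: section is a regular 24-gon, circumradius = √(r²−h²) = √(8.5²−2.9²) = 7.990; the cone at (7, 15.5): at t=0.036 of its height the radius interpolates to r₁+(r₂−r₁)t = 6.945, giving a regular 24-gon of that circumradius; the cylinder at (-3, -0.5) is absent (z outside [6.5, 18]); Taking the union: the 2 present regions are separate (no shared area or edge), so areas and boundary lengths simply add and each stays a separate island — 2 connected regions; the cube at (16, 5.5) is present — its section is the full 18×27.5 rectangle; Taking the first minus the rest: starting from that combined region, the 18×27.5 cube at (16, 5.5) misses the remaining region (no effect) — 2 connected regions. Overall, the cross-section has 2 separate islands. The nearest boundary edge runs (-5.65, 5.65)→(-3.99, 6.92); distance from the point to it = 0.50 mm. (Shell/infill is judged within the island containing the point — the largest one.) The point is inside the cross-section, 0.50 mm from the nearest boundary — within the 1.6 mm shell band (2 × 0.8).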